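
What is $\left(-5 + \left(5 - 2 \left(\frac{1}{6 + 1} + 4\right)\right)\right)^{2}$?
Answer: $\frac{3364}{49} \approx 68.653$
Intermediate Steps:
$\left(-5 + \left(5 - 2 \left(\frac{1}{6 + 1} + 4\right)\right)\right)^{2} = \left(-5 + \left(5 - 2 \left(\frac{1}{7} + 4\right)\right)\right)^{2} = \left(-5 + \left(5 - \frac{58}{7}\right)\right)^{2} = \left(-5 - \frac{23}{7}\right)^{2} = \left(- \frac{58}{7}\right)^{2} = \frac{3364}{49}$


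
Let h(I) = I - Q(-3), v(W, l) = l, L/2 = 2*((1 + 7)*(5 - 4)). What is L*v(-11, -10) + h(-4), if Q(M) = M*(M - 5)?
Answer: -348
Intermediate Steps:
Q(M) = M*(-5 + M)
L = 32 (L = 2*(2*((1 + 7)*(5 - 4))) = 2*(2*(8*1)) = 2*(2*8) = 2*16 = 32)
h(I) = -24 + I (h(I) = I - (-3)*(-5 - 3) = I - (-3)*(-8) = I - 1*24 = I - 24 = -24 + I)
L*v(-11, -10) + h(-4) = 32*(-10) + (-24 - 4) = -320 - 28 = -348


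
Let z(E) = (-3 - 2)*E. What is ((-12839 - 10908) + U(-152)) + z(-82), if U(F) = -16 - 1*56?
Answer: -23409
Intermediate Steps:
z(E) = -5*E
U(F) = -72 (U(F) = -16 - 56 = -72)
((-12839 - 10908) + U(-152)) + z(-82) = ((-12839 - 10908) - 72) - 5*(-82) = (-23747 - 72) + 410 = -23819 + 410 = -23409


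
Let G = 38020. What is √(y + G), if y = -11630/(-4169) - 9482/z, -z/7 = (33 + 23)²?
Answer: √101551147388279974/1634248 ≈ 195.00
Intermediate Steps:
z = -21952 (z = -7*(33 + 23)² = -7*56² = -7*3136 = -21952)
y = 147416109/45758944 (y = -11630/(-4169) - 9482/(-21952) = -11630*(-1/4169) - 9482*(-1/21952) = 11630/4169 + 4741/10976 = 147416109/45758944 ≈ 3.2216)
√(y + G) = √(147416109/45758944 + 38020) = √(1739902466989/45758944) = √101551147388279974/1634248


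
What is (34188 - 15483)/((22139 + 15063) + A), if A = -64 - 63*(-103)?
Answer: 18705/43627 ≈ 0.42875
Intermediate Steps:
A = 6425 (A = -64 + 6489 = 6425)
(34188 - 15483)/((22139 + 15063) + A) = (34188 - 15483)/((22139 + 15063) + 6425) = 18705/(37202 + 6425) = 18705/43627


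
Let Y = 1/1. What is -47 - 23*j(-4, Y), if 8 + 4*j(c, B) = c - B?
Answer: 111/4 ≈ 27.750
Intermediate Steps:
Y = 1
j(c, B) = -2 - B/4 + c/4 (j(c, B) = -2 + (c - B)/4 = -2 + (-B/4 + c/4) = -2 - B/4 + c/4)
-47 - 23*j(-4, Y) = -47 - 23*(-2 - ¼*1 + (¼)*(-4)) = -47 - 23*(-2 - ¼ - 1) = -47 - 23*(-13/4) = -47 + 299/4 = 111/4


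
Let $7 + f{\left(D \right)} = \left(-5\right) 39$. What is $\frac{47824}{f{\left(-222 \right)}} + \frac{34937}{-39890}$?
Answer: $- \frac{957378317}{4028890} \approx -237.63$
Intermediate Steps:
$f{\left(D \right)} = -202$ ($f{\left(D \right)} = -7 - 195 = -202$)
$\frac{47824}{f{\left(-222 \right)}} + \frac{34937}{-39890} = \frac{47824}{-202} + \frac{34937}{-39890} = 47824 \left(- \frac{1}{202}\right) + 34937 \left(- \frac{1}{39890}\right) = - \frac{23912}{101} - \frac{34937}{39890} = - \frac{957378317}{4028890}$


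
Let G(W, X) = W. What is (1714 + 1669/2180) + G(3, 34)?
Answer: 3744729/2180 ≈ 1717.8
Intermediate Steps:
(1714 + 1669/2180) + G(3, 34) = (1714 + 1669/2180) + 3 = 3738189/2180 + 3 = 3744729/2180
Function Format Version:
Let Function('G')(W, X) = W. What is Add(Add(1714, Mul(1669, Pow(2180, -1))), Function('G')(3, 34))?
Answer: Rational(3744729, 2180) ≈ 1717.8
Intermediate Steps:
Add(Add(1714, Mul(1669, Pow(2180, -1))), Function('G')(3, 34)) = Add(Add(1714, Mul(1669, Pow(2180, -1))), 3) = Add(Add(1714, Mul(1669, Rational(1, 2180))), 3) = Add(Add(1714, Rational(1669, 2180)), 3) = Add(Rational(3738189, 2180), 3) = Rational(3744729, 2180)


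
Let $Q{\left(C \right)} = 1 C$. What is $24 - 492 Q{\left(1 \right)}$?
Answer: $-468$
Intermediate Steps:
$Q{\left(C \right)} = C$
$24 - 492 Q{\left(1 \right)} = 24 - 492 = -468$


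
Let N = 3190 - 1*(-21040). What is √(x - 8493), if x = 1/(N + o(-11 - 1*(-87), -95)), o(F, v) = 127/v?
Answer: 4*I*√312467422320498/767241 ≈ 92.157*I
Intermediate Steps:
N = 24230 (N = 3190 + 21040 = 24230)
x = 95/2301723 (x = 1/(24230 + 127/(-95)) = 1/(24230 + 127*(-1/95)) = 1/(24230 - 127/95) = 1/(2301723/95) = 95/2301723 ≈ 4.1273e-5)
√(x - 8493) = √(95/2301723 - 8493) = √(-19548533344/2301723) = 4*I*√312467422320498/767241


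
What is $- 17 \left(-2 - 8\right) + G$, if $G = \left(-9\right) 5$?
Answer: $125$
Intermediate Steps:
$G = -45$
$- 17 \left(-2 - 8\right) + G = - 17 \left(-2 - 8\right) - 45 = \left(-17\right) \left(-10\right) - 45 = 170 - 45 = 125$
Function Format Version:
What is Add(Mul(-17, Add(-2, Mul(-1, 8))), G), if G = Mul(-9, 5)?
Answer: 125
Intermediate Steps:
G = -45
Add(Mul(-17, Add(-2, Mul(-1, 8))), G) = Add(Mul(-17, Add(-2, Mul(-1, 8))), -45) = Add(Mul(-17, Add(-2, -8)), -45) = Add(Mul(-17, -10), -45) = Add(170, -45) = 125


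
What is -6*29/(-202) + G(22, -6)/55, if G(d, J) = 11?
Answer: 536/505 ≈ 1.0614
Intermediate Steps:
-6*29/(-202) + G(22, -6)/55 = -6*29/(-202) + 11/55 = -174*(-1/202) + 11*(1/55) = 87/101 + ⅕ = 536/505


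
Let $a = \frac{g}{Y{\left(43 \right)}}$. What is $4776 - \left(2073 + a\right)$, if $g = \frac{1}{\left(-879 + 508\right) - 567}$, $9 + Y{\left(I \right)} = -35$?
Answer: $\frac{111558215}{41272} \approx 2703.0$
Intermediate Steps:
$Y{\left(I \right)} = -44$ ($Y{\left(I \right)} = -9 - 35 = -44$)
$g = - \frac{1}{938}$ ($g = \frac{1}{-371 - 567} = \frac{1}{-938} = - \frac{1}{938} \approx -0.0010661$)
$a = \frac{1}{41272}$ ($a = - \frac{1}{938 \left(-44\right)} = \left(- \frac{1}{938}\right) \left(- \frac{1}{44}\right) = \frac{1}{41272} \approx 2.4229 \cdot 10^{-5}$)
$4776 - \left(2073 + a\right) = 4776 - \left(2073 + \frac{1}{41272}\right) = 4776 - \frac{85556857}{41272} = \frac{111558215}{41272}$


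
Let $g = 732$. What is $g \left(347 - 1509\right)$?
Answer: $-850584$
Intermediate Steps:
$g \left(347 - 1509\right) = 732 \left(347 - 1509\right) = 732 \left(-1162\right) = -850584$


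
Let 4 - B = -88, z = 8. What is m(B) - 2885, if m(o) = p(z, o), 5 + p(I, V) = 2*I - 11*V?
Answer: -3886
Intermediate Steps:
B = 92 (B = 4 - 1*(-88) = 4 + 88 = 92)
p(I, V) = -5 - 11*V + 2*I (p(I, V) = -5 + (2*I - 11*V) = -5 + (-11*V + 2*I) = -5 - 11*V + 2*I)
m(o) = 11 - 11*o (m(o) = -5 - 11*o + 2*8 = -5 - 11*o + 16 = 11 - 11*o)
m(B) - 2885 = (11 - 11*92) - 2885 = (11 - 1012) - 2885 = -1001 - 2885 = -3886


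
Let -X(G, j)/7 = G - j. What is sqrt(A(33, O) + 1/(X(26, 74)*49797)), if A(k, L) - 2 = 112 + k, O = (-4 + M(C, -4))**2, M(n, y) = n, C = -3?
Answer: 5*sqrt(11431408598841)/1394316 ≈ 12.124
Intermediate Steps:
X(G, j) = -7*G + 7*j (X(G, j) = -7*(G - j) = -7*G + 7*j)
O = 49 (O = (-4 - 3)**2 = (-7)**2 = 49)
A(k, L) = 114 + k (A(k, L) = 2 + (112 + k) = 114 + k)
sqrt(A(33, O) + 1/(X(26, 74)*49797)) = sqrt((114 + 33) + 1/((-7*26 + 7*74)*49797)) = sqrt(147 + (1/49797)/(-182 + 518)) = sqrt(147 + (1/49797)/336) = sqrt(147 + (1/336)*(1/49797)) = sqrt(147 + 1/16731792) = sqrt(2459573425/16731792) = 5*sqrt(11431408598841)/1394316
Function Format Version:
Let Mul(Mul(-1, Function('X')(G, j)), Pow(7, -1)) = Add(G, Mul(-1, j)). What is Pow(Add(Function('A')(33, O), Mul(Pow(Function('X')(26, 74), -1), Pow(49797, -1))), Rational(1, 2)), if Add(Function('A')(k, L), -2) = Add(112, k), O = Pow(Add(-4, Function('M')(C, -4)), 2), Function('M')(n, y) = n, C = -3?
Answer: Mul(Rational(5, 1394316), Pow(11431408598841, Rational(1, 2))) ≈ 12.124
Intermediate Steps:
Function('X')(G, j) = Add(Mul(-7, G), Mul(7, j)) (Function('X')(G, j) = Mul(-7, Add(G, Mul(-1, j))) = Add(Mul(-7, G), Mul(7, j)))
O = 49 (O = Pow(Add(-4, -3), 2) = Pow(-7, 2) = 49)
Function('A')(k, L) = Add(114, k) (Function('A')(k, L) = Add(2, Add(112, k)) = Add(114, k))
Pow(Add(Function('A')(33, O), Mul(Pow(Function('X')(26, 74), -1), Pow(49797, -1))), Rational(1, 2)) = Pow(Add(Add(114, 33), Mul(Pow(Add(Mul(-7, 26), Mul(7, 74)), -1), Pow(49797, -1))), Rational(1, 2)) = Pow(Add(147, Mul(Pow(Add(-182, 518), -1), Rational(1, 49797))), Rational(1, 2)) = Pow(Add(147, Mul(Pow(336, -1), Rational(1, 49797))), Rational(1, 2)) = Pow(Add(147, Mul(Rational(1, 336), Rational(1, 49797))), Rational(1, 2)) = Pow(Add(147, Rational(1, 16731792)), Rational(1, 2)) = Pow(Rational(2459573425, 16731792), Rational(1, 2)) = Mul(Rational(5, 1394316), Pow(11431408598841, Rational(1, 2)))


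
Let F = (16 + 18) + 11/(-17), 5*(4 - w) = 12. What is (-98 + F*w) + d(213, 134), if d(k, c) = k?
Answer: 14311/85 ≈ 168.36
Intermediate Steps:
w = 8/5 (w = 4 - 1/5*12 = 4 - 12/5 = 8/5 ≈ 1.6000)
F = 567/17 (F = 34 + 11*(-1/17) = 34 - 11/17 = 567/17 ≈ 33.353)
(-98 + F*w) + d(213, 134) = (-98 + (567/17)*(8/5)) + 213 = (-98 + 4536/85) + 213 = -3794/85 + 213 = 14311/85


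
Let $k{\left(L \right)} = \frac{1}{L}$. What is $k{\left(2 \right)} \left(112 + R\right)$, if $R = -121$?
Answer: $- \frac{9}{2} \approx -4.5$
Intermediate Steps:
$k{\left(2 \right)} \left(112 + R\right) = \frac{112 - 121}{2} = \frac{1}{2} \left(-9\right) = - \frac{9}{2}$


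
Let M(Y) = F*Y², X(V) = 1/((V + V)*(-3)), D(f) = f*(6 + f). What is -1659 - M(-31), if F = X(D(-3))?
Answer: -90547/54 ≈ -1676.8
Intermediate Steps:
X(V) = -1/(6*V) (X(V) = -⅓/(2*V) = (1/(2*V))*(-⅓) = -1/(6*V))
F = 1/54 (F = -(-1/(3*(6 - 3)))/6 = -1/(6*((-3*3))) = -⅙/(-9) = -⅙*(-⅑) = 1/54 ≈ 0.018519)
M(Y) = Y²/54
-1659 - M(-31) = -1659 - (-31)²/54 = -1659 - 961/54 = -90547/54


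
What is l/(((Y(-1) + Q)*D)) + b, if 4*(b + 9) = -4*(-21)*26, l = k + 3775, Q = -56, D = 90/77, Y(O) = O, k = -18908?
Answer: 3920051/5130 ≈ 764.14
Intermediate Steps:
D = 90/77 (D = 90*(1/77) = 90/77 ≈ 1.1688)
l = -15133 (l = -18908 + 3775 = -15133)
b = 537 (b = -9 + (-4*(-21)*26)/4 = -9 + (84*26)/4 = -9 + (¼)*2184 = -9 + 546 = 537)
l/(((Y(-1) + Q)*D)) + b = -15133*77/(90*(-1 - 56)) + 537 = -15133/((-57*90/77)) + 537 = -15133/(-5130/77) + 537 = -15133*(-77/5130) + 537 = 1165241/5130 + 537 = 3920051/5130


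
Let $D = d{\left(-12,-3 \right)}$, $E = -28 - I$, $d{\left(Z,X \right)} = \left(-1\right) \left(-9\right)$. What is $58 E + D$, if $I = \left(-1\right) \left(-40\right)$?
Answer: $-3935$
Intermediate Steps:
$I = 40$
$d{\left(Z,X \right)} = 9$
$E = -68$ ($E = -28 - 40 = -68$)
$D = 9$
$58 E + D = 58 \left(-68\right) + 9 = -3944 + 9 = -3935$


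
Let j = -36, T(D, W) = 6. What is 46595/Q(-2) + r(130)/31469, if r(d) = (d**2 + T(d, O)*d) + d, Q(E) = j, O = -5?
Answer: -1465656895/1132884 ≈ -1293.7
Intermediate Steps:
Q(E) = -36
r(d) = d**2 + 7*d (r(d) = (d**2 + 6*d) + d = d**2 + 7*d)
46595/Q(-2) + r(130)/31469 = 46595/(-36) + (130*(7 + 130))/31469 = 46595*(-1/36) + (130*137)*(1/31469) = -46595/36 + 17810*(1/31469) = -46595/36 + 17810/31469 = -1465656895/1132884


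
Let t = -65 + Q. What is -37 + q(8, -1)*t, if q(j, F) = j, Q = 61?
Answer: -69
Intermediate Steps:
t = -4 (t = -65 + 61 = -4)
-37 + q(8, -1)*t = -37 + 8*(-4) = -37 - 32 = -69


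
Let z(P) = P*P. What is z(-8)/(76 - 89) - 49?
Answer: -701/13 ≈ -53.923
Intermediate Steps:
z(P) = P²
z(-8)/(76 - 89) - 49 = (-8)²/(76 - 89) - 49 = 64/(-13) - 49 = -1/13*64 - 49 = -64/13 - 49 = -701/13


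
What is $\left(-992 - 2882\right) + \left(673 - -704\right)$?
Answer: $-2497$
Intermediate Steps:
$\left(-992 - 2882\right) + \left(673 - -704\right) = -3874 + \left(673 + 704\right) = -3874 + 1377 = -2497$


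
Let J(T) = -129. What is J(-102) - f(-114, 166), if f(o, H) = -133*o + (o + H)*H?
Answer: -23923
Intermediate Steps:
f(o, H) = -133*o + H*(H + o) (f(o, H) = -133*o + (H + o)*H = -133*o + H*(H + o))
J(-102) - f(-114, 166) = -129 - (166² - 133*(-114) + 166*(-114)) = -129 - (27556 + 15162 - 18924) = -129 - 1*23794 = -129 - 23794 = -23923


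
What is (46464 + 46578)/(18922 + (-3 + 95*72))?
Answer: 93042/25759 ≈ 3.6120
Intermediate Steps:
(46464 + 46578)/(18922 + (-3 + 95*72)) = 93042/(18922 + (-3 + 6840)) = 93042/(18922 + 6837) = 93042/25759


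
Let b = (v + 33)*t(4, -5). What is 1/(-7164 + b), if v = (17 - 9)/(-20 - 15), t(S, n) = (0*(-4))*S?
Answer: -1/7164 ≈ -0.00013959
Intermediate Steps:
t(S, n) = 0 (t(S, n) = 0*S = 0)
v = -8/35 (v = 8/(-35) = 8*(-1/35) = -8/35 ≈ -0.22857)
b = 0 (b = (-8/35 + 33)*0 = (1147/35)*0 = 0)
1/(-7164 + b) = 1/(-7164 + 0) = 1/(-7164) = -1/7164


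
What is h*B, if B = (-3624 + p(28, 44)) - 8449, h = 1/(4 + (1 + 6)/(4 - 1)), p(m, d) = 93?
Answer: -35940/19 ≈ -1891.6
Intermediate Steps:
h = 3/19 (h = 1/(4 + 7/3) = 1/(19/3) = 3/19 ≈ 0.15789)
B = -11980 (B = (-3624 + 93) - 8449 = -3531 - 8449 = -11980)
h*B = (3/19)*(-11980) = -35940/19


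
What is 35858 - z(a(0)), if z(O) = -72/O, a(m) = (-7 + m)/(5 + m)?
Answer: 250646/7 ≈ 35807.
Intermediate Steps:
a(m) = (-7 + m)/(5 + m)
35858 - z(a(0)) = 35858 - (-72)/((-7 + 0)/(5 + 0)) = 35858 - (-72)/(-7/5) = 35858 - (-72)*(-5)/7 = 35858 - 1*360/7 = 35858 - 360/7 = 250646/7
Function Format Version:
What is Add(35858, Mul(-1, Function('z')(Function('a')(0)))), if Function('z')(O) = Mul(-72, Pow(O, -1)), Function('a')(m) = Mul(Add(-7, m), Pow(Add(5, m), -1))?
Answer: Rational(250646, 7) ≈ 35807.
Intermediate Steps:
Function('a')(m) = Mul(Pow(Add(5, m), -1), Add(-7, m))
Add(35858, Mul(-1, Function('z')(Function('a')(0)))) = Add(35858, Mul(-1, Mul(-72, Pow(Mul(Pow(Add(5, 0), -1), Add(-7, 0)), -1)))) = Add(35858, Mul(-1, Mul(-72, Pow(Mul(Pow(5, -1), -7), -1)))) = Add(35858, Mul(-1, Mul(-72, Pow(Mul(Rational(1, 5), -7), -1)))) = Add(35858, Mul(-1, Mul(-72, Pow(Rational(-7, 5), -1)))) = Add(35858, Mul(-1, Mul(-72, Rational(-5, 7)))) = Add(35858, Mul(-1, Rational(360, 7))) = Add(35858, Rational(-360, 7)) = Rational(250646, 7)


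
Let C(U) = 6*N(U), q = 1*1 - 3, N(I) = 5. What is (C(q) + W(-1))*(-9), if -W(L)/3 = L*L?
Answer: -243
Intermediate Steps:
W(L) = -3*L² (W(L) = -3*L*L = -3*L²)
q = -2 (q = 1 - 3 = -2)
C(U) = 30 (C(U) = 6*5 = 30)
(C(q) + W(-1))*(-9) = (30 - 3*(-1)²)*(-9) = (30 - 3*1)*(-9) = (30 - 3)*(-9) = 27*(-9) = -243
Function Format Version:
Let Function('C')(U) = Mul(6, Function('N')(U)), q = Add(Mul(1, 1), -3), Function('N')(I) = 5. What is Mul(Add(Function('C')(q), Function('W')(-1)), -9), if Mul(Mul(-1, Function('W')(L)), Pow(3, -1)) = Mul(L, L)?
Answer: -243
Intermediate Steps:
Function('W')(L) = Mul(-3, Pow(L, 2)) (Function('W')(L) = Mul(-3, Mul(L, L)) = Mul(-3, Pow(L, 2)))
q = -2 (q = Add(1, -3) = -2)
Function('C')(U) = 30 (Function('C')(U) = Mul(6, 5) = 30)
Mul(Add(Function('C')(q), Function('W')(-1)), -9) = Mul(Add(30, Mul(-3, Pow(-1, 2))), -9) = Mul(Add(30, Mul(-3, 1)), -9) = Mul(Add(30, -3), -9) = Mul(27, -9) = -243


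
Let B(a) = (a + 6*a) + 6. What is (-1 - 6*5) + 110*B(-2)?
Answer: -911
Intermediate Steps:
B(a) = 6 + 7*a (B(a) = 7*a + 6 = 6 + 7*a)
(-1 - 6*5) + 110*B(-2) = (-1 - 6*5) + 110*(6 + 7*(-2)) = (-1 - 30) + 110*(6 - 14) = -31 + 110*(-8) = -31 - 880 = -911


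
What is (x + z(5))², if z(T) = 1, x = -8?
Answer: 49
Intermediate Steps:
(x + z(5))² = (-8 + 1)² = (-7)² = 49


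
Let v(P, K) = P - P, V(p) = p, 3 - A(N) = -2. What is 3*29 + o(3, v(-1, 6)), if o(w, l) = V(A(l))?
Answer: 92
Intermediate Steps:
A(N) = 5 (A(N) = 3 - 1*(-2) = 3 + 2 = 5)
v(P, K) = 0
o(w, l) = 5
3*29 + o(3, v(-1, 6)) = 3*29 + 5 = 87 + 5 = 92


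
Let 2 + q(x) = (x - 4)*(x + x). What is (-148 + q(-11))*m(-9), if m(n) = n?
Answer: -1620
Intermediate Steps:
q(x) = -2 + 2*x*(-4 + x) (q(x) = -2 + (x - 4)*(x + x) = -2 + (-4 + x)*(2*x) = -2 + 2*x*(-4 + x))
(-148 + q(-11))*m(-9) = (-148 + (-2 - 8*(-11) + 2*(-11)²))*(-9) = (-148 + (-2 + 88 + 2*121))*(-9) = (-148 + (-2 + 88 + 242))*(-9) = (-148 + 328)*(-9) = 180*(-9) = -1620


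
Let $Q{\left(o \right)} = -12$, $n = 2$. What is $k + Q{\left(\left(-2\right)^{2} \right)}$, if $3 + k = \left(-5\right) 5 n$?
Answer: $-65$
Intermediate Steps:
$k = -53$ ($k = -3 + \left(-5\right) 5 \cdot 2 = -3 - 50 = -53$)
$k + Q{\left(\left(-2\right)^{2} \right)} = -53 - 12 = -65$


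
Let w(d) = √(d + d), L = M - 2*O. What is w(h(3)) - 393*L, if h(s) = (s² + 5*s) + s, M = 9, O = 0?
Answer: -3537 + 3*√6 ≈ -3529.7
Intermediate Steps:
L = 9 (L = 9 - 2*0 = 9 + 0 = 9)
h(s) = s² + 6*s
w(d) = √2*√d (w(d) = √(2*d) = √2*√d)
w(h(3)) - 393*L = √2*√(3*(6 + 3)) - 393*9 = √2*√(3*9) - 3537 = √2*√27 - 3537 = √2*(3*√3) - 3537 = 3*√6 - 3537 = -3537 + 3*√6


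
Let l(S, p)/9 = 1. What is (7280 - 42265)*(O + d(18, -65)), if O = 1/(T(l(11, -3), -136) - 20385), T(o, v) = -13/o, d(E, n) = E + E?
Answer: -231082887015/183478 ≈ -1.2595e+6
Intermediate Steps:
d(E, n) = 2*E
l(S, p) = 9 (l(S, p) = 9*1 = 9)
O = -9/183478 (O = 1/(-13/9 - 20385) = 1/(-183478/9) = -9/183478 ≈ -4.9052e-5)
(7280 - 42265)*(O + d(18, -65)) = (7280 - 42265)*(-9/183478 + 2*18) = -34985*(-9/183478 + 36) = -34985*6605199/183478 = -231082887015/183478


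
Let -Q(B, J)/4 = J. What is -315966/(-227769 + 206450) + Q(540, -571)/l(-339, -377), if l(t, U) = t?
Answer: 58419878/7227141 ≈ 8.0834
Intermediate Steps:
Q(B, J) = -4*J
-315966/(-227769 + 206450) + Q(540, -571)/l(-339, -377) = -315966/(-227769 + 206450) - 4*(-571)/(-339) = -315966/(-21319) + 2284*(-1/339) = -315966*(-1/21319) - 2284/339 = 315966/21319 - 2284/339 = 58419878/7227141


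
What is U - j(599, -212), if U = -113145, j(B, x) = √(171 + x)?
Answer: -113145 - I*√41 ≈ -1.1315e+5 - 6.4031*I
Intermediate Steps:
U - j(599, -212) = -113145 - √(171 - 212) = -113145 - √(-41) = -113145 - I*√41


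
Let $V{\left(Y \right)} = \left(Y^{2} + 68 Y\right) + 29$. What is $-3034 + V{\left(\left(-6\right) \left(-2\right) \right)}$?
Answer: $-2045$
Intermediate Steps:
$V{\left(Y \right)} = 29 + Y^{2} + 68 Y$
$-3034 + V{\left(\left(-6\right) \left(-2\right) \right)} = -3034 + \left(29 + \left(\left(-6\right) \left(-2\right)\right)^{2} + 68 \left(\left(-6\right) \left(-2\right)\right)\right) = -3034 + \left(29 + 12^{2} + 68 \cdot 12\right) = -3034 + \left(29 + 144 + 816\right) = -3034 + 989 = -2045$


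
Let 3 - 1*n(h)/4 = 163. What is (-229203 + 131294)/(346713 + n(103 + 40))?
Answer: -13987/49439 ≈ -0.28291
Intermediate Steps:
n(h) = -640 (n(h) = 12 - 4*163 = 12 - 652 = -640)
(-229203 + 131294)/(346713 + n(103 + 40)) = (-229203 + 131294)/(346713 - 640) = -97909/346073 = -97909*1/346073 = -13987/49439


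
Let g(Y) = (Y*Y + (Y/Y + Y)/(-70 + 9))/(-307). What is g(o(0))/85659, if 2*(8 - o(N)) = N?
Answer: -3895/1604136093 ≈ -2.4281e-6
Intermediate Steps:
o(N) = 8 - N/2
g(Y) = 1/18727 - Y**2/307 + Y/18727 (g(Y) = (Y**2 + (1 + Y)/(-61))*(-1/307) = (Y**2 + (1 + Y)*(-1/61))*(-1/307) = (Y**2 + (-1/61 - Y/61))*(-1/307) = (-1/61 + Y**2 - Y/61)*(-1/307) = 1/18727 - Y**2/307 + Y/18727)
g(o(0))/85659 = (1/18727 - (8 - 1/2*0)**2/307 + (8 - 1/2*0)/18727)/85659 = (1/18727 - (8 + 0)**2/307 + (8 + 0)/18727)*(1/85659) = (1/18727 - 1/307*8**2 + (1/18727)*8)*(1/85659) = (1/18727 - 1/307*64 + 8/18727)*(1/85659) = (1/18727 - 64/307 + 8/18727)*(1/85659) = -3895/18727*1/85659 = -3895/1604136093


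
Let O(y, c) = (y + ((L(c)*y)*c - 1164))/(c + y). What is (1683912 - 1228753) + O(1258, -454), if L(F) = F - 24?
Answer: 319474513/402 ≈ 7.9471e+5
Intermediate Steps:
L(F) = -24 + F
O(y, c) = (-1164 + y + c*y*(-24 + c))/(c + y) (O(y, c) = (y + (((-24 + c)*y)*c - 1164))/(c + y) = (y + ((y*(-24 + c))*c - 1164))/(c + y) = (y + (c*y*(-24 + c) - 1164))/(c + y) = (y + (-1164 + c*y*(-24 + c)))/(c + y) = (-1164 + y + c*y*(-24 + c))/(c + y))
(1683912 - 1228753) + O(1258, -454) = (1683912 - 1228753) + (-1164 + 1258 - 454*1258*(-24 - 454))/(-454 + 1258) = 455159 + (-1164 + 1258 - 454*1258*(-478))/804 = 455159 + (-1164 + 1258 + 273001096)/804 = 455159 + (1/804)*273001190 = 455159 + 136500595/402 = 319474513/402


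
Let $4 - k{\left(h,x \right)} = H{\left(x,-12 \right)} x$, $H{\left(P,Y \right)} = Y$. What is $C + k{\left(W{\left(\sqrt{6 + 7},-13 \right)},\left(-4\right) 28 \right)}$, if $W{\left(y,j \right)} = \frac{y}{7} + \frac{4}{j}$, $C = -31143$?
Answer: $-32483$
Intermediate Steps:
$W{\left(y,j \right)} = \frac{4}{j} + \frac{y}{7}$ ($W{\left(y,j \right)} = y \frac{1}{7} + \frac{4}{j} = \frac{y}{7} + \frac{4}{j} = \frac{4}{j} + \frac{y}{7}$)
$k{\left(h,x \right)} = 4 + 12 x$ ($k{\left(h,x \right)} = 4 - - 12 x = 4 + 12 x$)
$C + k{\left(W{\left(\sqrt{6 + 7},-13 \right)},\left(-4\right) 28 \right)} = -31143 + \left(4 + 12 \left(\left(-4\right) 28\right)\right) = -31143 + \left(4 + 12 \left(-112\right)\right) = -31143 + \left(4 - 1344\right) = -31143 - 1340 = -32483$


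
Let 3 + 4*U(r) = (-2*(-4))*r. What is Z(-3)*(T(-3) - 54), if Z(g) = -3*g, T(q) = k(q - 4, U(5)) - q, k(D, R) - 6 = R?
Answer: -1287/4 ≈ -321.75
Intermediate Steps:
U(r) = -¾ + 2*r (U(r) = -¾ + ((-2*(-4))*r)/4 = -¾ + (8*r)/4 = -¾ + 2*r)
k(D, R) = 6 + R
T(q) = 61/4 - q (T(q) = (6 + (-¾ + 2*5)) - q = (6 + (-¾ + 10)) - q = (6 + 37/4) - q = 61/4 - q)
Z(-3)*(T(-3) - 54) = (-3*(-3))*((61/4 - 1*(-3)) - 54) = 9*((61/4 + 3) - 54) = 9*(73/4 - 54) = 9*(-143/4) = -1287/4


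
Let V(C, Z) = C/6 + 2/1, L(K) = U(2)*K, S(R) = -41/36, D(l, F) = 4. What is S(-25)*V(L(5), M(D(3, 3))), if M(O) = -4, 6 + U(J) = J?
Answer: 41/27 ≈ 1.5185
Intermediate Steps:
U(J) = -6 + J
S(R) = -41/36 (S(R) = -41*1/36 = -41/36)
L(K) = -4*K (L(K) = (-6 + 2)*K = -4*K)
V(C, Z) = 2 + C/6 (V(C, Z) = C*(1/6) + 2*1 = C/6 + 2 = 2 + C/6)
S(-25)*V(L(5), M(D(3, 3))) = -41*(2 + (-4*5)/6)/36 = -41*(2 + (1/6)*(-20))/36 = -41*(2 - 10/3)/36 = -41/36*(-4/3) = 41/27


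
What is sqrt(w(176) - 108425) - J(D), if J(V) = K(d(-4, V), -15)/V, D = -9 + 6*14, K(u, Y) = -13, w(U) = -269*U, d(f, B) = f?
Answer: 13/75 + I*sqrt(155769) ≈ 0.17333 + 394.68*I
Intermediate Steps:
D = 75 (D = -9 + 84 = 75)
J(V) = -13/V
sqrt(w(176) - 108425) - J(D) = sqrt(-269*176 - 108425) - (-13)/75 = sqrt(-47344 - 108425) - (-13)/75 = sqrt(-155769) - 1*(-13/75) = I*sqrt(155769) + 13/75 = 13/75 + I*sqrt(155769)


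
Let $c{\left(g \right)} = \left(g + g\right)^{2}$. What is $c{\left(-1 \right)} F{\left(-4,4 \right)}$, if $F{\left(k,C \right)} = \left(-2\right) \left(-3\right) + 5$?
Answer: $44$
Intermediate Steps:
$F{\left(k,C \right)} = 11$ ($F{\left(k,C \right)} = 6 + 5 = 11$)
$c{\left(g \right)} = 4 g^{2}$ ($c{\left(g \right)} = \left(2 g\right)^{2} = 4 g^{2}$)
$c{\left(-1 \right)} F{\left(-4,4 \right)} = 4 \left(-1\right)^{2} \cdot 11 = 4 \cdot 1 \cdot 11 = 4 \cdot 11 = 44$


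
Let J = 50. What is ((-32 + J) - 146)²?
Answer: 16384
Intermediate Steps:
((-32 + J) - 146)² = ((-32 + 50) - 146)² = (18 - 146)² = (-128)² = 16384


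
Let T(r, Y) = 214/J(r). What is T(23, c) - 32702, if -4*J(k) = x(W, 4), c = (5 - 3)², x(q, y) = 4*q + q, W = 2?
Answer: -163938/5 ≈ -32788.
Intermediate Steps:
x(q, y) = 5*q
c = 4 (c = 2² = 4)
J(k) = -5/2 (J(k) = -5*2/4 = -¼*10 = -5/2)
T(r, Y) = -428/5 (T(r, Y) = 214/(-5/2) = 214*(-⅖) = -428/5)
T(23, c) - 32702 = -428/5 - 32702 = -163938/5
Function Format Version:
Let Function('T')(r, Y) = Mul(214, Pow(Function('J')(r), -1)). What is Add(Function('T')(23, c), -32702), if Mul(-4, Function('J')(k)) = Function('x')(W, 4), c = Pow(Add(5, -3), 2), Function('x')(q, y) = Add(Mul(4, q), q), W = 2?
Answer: Rational(-163938, 5) ≈ -32788.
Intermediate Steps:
Function('x')(q, y) = Mul(5, q)
c = 4 (c = Pow(2, 2) = 4)
Function('J')(k) = Rational(-5, 2) (Function('J')(k) = Mul(Rational(-1, 4), Mul(5, 2)) = Mul(Rational(-1, 4), 10) = Rational(-5, 2))
Function('T')(r, Y) = Rational(-428, 5) (Function('T')(r, Y) = Mul(214, Pow(Rational(-5, 2), -1)) = Mul(214, Rational(-2, 5)) = Rational(-428, 5))
Add(Function('T')(23, c), -32702) = Add(Rational(-428, 5), -32702) = Rational(-163938, 5)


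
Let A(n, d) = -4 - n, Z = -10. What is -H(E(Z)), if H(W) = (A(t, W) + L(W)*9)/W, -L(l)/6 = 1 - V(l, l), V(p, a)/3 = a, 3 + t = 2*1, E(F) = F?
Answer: -1677/10 ≈ -167.70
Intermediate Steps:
t = -1 (t = -3 + 2*1 = -3 + 2 = -1)
V(p, a) = 3*a
L(l) = -6 + 18*l (L(l) = -6*(1 - 3*l) = -6 + 18*l)
H(W) = (-57 + 162*W)/W (H(W) = ((-4 - 1*(-1)) + (-6 + 18*W)*9)/W = ((-4 + 1) + (-54 + 162*W))/W = (-3 + (-54 + 162*W))/W = (-57 + 162*W)/W)
-H(E(Z)) = -(162 - 57/(-10)) = -(162 - 57*(-⅒)) = -(162 + 57/10) = -1*1677/10 = -1677/10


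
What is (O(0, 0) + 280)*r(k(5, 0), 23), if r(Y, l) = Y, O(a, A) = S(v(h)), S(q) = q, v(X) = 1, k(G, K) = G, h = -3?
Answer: 1405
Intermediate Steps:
O(a, A) = 1
(O(0, 0) + 280)*r(k(5, 0), 23) = (1 + 280)*5 = 281*5 = 1405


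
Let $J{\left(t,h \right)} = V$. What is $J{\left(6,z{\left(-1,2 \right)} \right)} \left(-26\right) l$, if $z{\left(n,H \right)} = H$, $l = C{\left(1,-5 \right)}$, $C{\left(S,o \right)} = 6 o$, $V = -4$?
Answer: $-3120$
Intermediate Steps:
$l = -30$ ($l = 6 \left(-5\right) = -30$)
$J{\left(t,h \right)} = -4$
$J{\left(6,z{\left(-1,2 \right)} \right)} \left(-26\right) l = \left(-4\right) \left(-26\right) \left(-30\right) = 104 \left(-30\right) = -3120$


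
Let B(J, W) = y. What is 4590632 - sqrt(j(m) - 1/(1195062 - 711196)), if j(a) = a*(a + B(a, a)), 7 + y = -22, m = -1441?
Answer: 4590632 - sqrt(495942730116932254)/483866 ≈ 4.5892e+6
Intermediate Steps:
y = -29 (y = -7 - 22 = -29)
B(J, W) = -29
j(a) = a*(-29 + a) (j(a) = a*(a - 29) = a*(-29 + a))
4590632 - sqrt(j(m) - 1/(1195062 - 711196)) = 4590632 - sqrt(-1441*(-29 - 1441) - 1/(1195062 - 711196)) = 4590632 - sqrt(-1441*(-1470) - 1/483866) = 4590632 - sqrt(2118270 - 1*1/483866) = 4590632 - sqrt(2118270 - 1/483866) = 4590632 - sqrt(1024958831819/483866) = 4590632 - sqrt(495942730116932254)/483866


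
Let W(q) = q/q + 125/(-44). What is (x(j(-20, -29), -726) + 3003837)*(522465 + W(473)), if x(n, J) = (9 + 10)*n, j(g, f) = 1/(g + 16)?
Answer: 276212936861691/176 ≈ 1.5694e+12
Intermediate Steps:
j(g, f) = 1/(16 + g)
W(q) = -81/44 (W(q) = 1 + 125*(-1/44) = 1 - 125/44 = -81/44)
x(n, J) = 19*n
(x(j(-20, -29), -726) + 3003837)*(522465 + W(473)) = (19/(16 - 20) + 3003837)*(522465 - 81/44) = (19/(-4) + 3003837)*(22988379/44) = (19*(-¼) + 3003837)*(22988379/44) = (-19/4 + 3003837)*(22988379/44) = (12015329/4)*(22988379/44) = 276212936861691/176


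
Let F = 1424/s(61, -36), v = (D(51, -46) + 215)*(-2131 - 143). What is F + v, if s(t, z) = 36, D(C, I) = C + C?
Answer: -6487366/9 ≈ -7.2082e+5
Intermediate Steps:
D(C, I) = 2*C
v = -720858 (v = (2*51 + 215)*(-2131 - 143) = (102 + 215)*(-2274) = 317*(-2274) = -720858)
F = 356/9 (F = 1424/36 = 1424*(1/36) = 356/9 ≈ 39.556)
F + v = 356/9 - 720858 = -6487366/9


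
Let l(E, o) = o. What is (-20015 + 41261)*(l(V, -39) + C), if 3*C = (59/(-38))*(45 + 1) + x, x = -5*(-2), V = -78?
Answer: -24007980/19 ≈ -1.2636e+6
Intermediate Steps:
x = 10
C = -389/19 (C = ((59/(-38))*(45 + 1) + 10)/3 = ((59*(-1/38))*46 + 10)/3 = (-59/38*46 + 10)/3 = (-1357/19 + 10)/3 = (⅓)*(-1167/19) = -389/19 ≈ -20.474)
(-20015 + 41261)*(l(V, -39) + C) = (-20015 + 41261)*(-39 - 389/19) = 21246*(-1130/19) = -24007980/19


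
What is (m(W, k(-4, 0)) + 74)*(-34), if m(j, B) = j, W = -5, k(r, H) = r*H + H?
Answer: -2346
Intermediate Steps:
k(r, H) = H + H*r (k(r, H) = H*r + H = H + H*r)
(m(W, k(-4, 0)) + 74)*(-34) = (-5 + 74)*(-34) = 69*(-34) = -2346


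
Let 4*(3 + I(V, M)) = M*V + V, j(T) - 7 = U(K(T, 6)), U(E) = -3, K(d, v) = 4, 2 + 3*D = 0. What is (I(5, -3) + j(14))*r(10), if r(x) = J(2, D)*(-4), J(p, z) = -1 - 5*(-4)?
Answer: 114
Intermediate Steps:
D = -⅔ (D = -⅔ + (⅓)*0 = -⅔ + 0 = -⅔ ≈ -0.66667)
J(p, z) = 19 (J(p, z) = -1 + 20 = 19)
j(T) = 4 (j(T) = 7 - 3 = 4)
I(V, M) = -3 + V/4 + M*V/4 (I(V, M) = -3 + (M*V + V)/4 = -3 + (V + M*V)/4 = -3 + (V/4 + M*V/4) = -3 + V/4 + M*V/4)
r(x) = -76 (r(x) = 19*(-4) = -76)
(I(5, -3) + j(14))*r(10) = ((-3 + (¼)*5 + (¼)*(-3)*5) + 4)*(-76) = ((-3 + 5/4 - 15/4) + 4)*(-76) = (-11/2 + 4)*(-76) = -3/2*(-76) = 114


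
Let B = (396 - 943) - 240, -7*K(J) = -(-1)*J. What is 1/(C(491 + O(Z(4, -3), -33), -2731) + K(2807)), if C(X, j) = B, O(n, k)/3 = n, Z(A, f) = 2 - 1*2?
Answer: -1/1188 ≈ -0.00084175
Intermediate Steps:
Z(A, f) = 0 (Z(A, f) = 2 - 2 = 0)
O(n, k) = 3*n
K(J) = -J/7 (K(J) = -(-1)*(-J)/7 = -J/7)
B = -787 (B = -547 - 240 = -787)
C(X, j) = -787
1/(C(491 + O(Z(4, -3), -33), -2731) + K(2807)) = 1/(-787 - ⅐*2807) = 1/(-787 - 401) = 1/(-1188) = -1/1188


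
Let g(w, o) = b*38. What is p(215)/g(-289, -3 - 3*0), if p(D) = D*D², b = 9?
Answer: 9938375/342 ≈ 29060.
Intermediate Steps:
g(w, o) = 342 (g(w, o) = 9*38 = 342)
p(D) = D³
p(215)/g(-289, -3 - 3*0) = 215³/342 = 9938375*(1/342) = 9938375/342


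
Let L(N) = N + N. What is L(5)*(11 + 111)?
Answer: 1220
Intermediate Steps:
L(N) = 2*N
L(5)*(11 + 111) = (2*5)*(11 + 111) = 10*122 = 1220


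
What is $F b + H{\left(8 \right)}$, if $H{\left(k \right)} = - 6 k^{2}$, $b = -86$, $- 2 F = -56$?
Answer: $-2792$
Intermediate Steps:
$F = 28$ ($F = \left(- \frac{1}{2}\right) \left(-56\right) = 28$)
$F b + H{\left(8 \right)} = 28 \left(-86\right) - 6 \cdot 8^{2} = -2408 - 384 = -2792$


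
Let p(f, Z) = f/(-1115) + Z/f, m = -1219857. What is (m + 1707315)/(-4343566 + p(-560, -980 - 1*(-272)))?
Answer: -5072812920/45202025123 ≈ -0.11223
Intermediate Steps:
p(f, Z) = -f/1115 + Z/f (p(f, Z) = f*(-1/1115) + Z/f = -f/1115 + Z/f)
(m + 1707315)/(-4343566 + p(-560, -980 - 1*(-272))) = (-1219857 + 1707315)/(-4343566 + (-1/1115*(-560) + (-980 - 1*(-272))/(-560))) = 487458/(-4343566 + (112/223 + (-980 + 272)*(-1/560))) = 487458/(-4343566 + (112/223 - 708*(-1/560))) = 487458/(-4343566 + (112/223 + 177/140)) = 487458/(-4343566 + 55151/31220) = 487458/(-135606075369/31220) = 487458*(-31220/135606075369) = -5072812920/45202025123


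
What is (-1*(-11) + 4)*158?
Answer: 2370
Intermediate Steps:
(-1*(-11) + 4)*158 = (11 + 4)*158 = 15*158 = 2370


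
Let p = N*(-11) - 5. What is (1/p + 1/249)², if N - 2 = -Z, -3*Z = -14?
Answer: 672400/330403329 ≈ 0.0020351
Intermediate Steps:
Z = 14/3 (Z = -⅓*(-14) = 14/3 ≈ 4.6667)
N = -8/3 (N = 2 - 1*14/3 = 2 - 14/3 = -8/3 ≈ -2.6667)
p = 73/3 (p = -8/3*(-11) - 5 = 88/3 - 5 = 73/3 ≈ 24.333)
(1/p + 1/249)² = (1/(73/3) + 1/249)² = (3/73 + 1/249)² = (820/18177)² = 672400/330403329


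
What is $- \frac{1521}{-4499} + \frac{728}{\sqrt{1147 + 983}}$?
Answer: $\frac{1521}{4499} + \frac{364 \sqrt{2130}}{1065} \approx 16.112$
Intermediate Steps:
$- \frac{1521}{-4499} + \frac{728}{\sqrt{1147 + 983}} = \left(-1521\right) \left(- \frac{1}{4499}\right) + \frac{728}{\sqrt{2130}} = \frac{1521}{4499} + 728 \frac{\sqrt{2130}}{2130} = \frac{1521}{4499} + \frac{364 \sqrt{2130}}{1065}$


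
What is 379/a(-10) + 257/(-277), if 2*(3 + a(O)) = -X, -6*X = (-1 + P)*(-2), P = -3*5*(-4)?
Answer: -649687/21329 ≈ -30.460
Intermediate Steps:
P = 60 (P = -15*(-4) = 60)
X = 59/3 (X = -(-1 + 60)*(-2)/6 = -59*(-2)/6 = -⅙*(-118) = 59/3 ≈ 19.667)
a(O) = -77/6 (a(O) = -3 + (-1*59/3)/2 = -3 + (½)*(-59/3) = -3 - 59/6 = -77/6)
379/a(-10) + 257/(-277) = 379/(-77/6) + 257/(-277) = 379*(-6/77) + 257*(-1/277) = -2274/77 - 257/277 = -649687/21329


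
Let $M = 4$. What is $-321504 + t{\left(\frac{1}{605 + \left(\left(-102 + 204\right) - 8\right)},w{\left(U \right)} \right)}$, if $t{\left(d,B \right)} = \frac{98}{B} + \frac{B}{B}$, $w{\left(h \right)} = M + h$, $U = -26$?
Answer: $- \frac{3536582}{11} \approx -3.2151 \cdot 10^{5}$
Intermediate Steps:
$w{\left(h \right)} = 4 + h$
$t{\left(d,B \right)} = 1 + \frac{98}{B}$ ($t{\left(d,B \right)} = \frac{98}{B} + 1 = 1 + \frac{98}{B}$)
$-321504 + t{\left(\frac{1}{605 + \left(\left(-102 + 204\right) - 8\right)},w{\left(U \right)} \right)} = -321504 + \frac{98 + \left(4 - 26\right)}{4 - 26} = -321504 + \frac{98 - 22}{-22} = -321504 - \frac{38}{11} = - \frac{3536582}{11}$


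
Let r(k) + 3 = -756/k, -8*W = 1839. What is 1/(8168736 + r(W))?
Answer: 613/5007435345 ≈ 1.2242e-7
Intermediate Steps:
W = -1839/8 (W = -⅛*1839 = -1839/8 ≈ -229.88)
r(k) = -3 - 756/k
1/(8168736 + r(W)) = 1/(8168736 + (-3 - 756/(-1839/8))) = 1/(8168736 + (-3 - 756*(-8/1839))) = 1/(8168736 + (-3 + 2016/613)) = 1/(8168736 + 177/613) = 1/(5007435345/613) = 613/5007435345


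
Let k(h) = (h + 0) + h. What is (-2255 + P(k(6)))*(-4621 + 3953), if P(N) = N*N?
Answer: 1410148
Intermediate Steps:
k(h) = 2*h (k(h) = h + h = 2*h)
P(N) = N²
(-2255 + P(k(6)))*(-4621 + 3953) = (-2255 + (2*6)²)*(-4621 + 3953) = (-2255 + 12²)*(-668) = (-2255 + 144)*(-668) = -2111*(-668) = 1410148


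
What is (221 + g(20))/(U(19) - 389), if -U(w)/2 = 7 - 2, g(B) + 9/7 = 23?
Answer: -1699/2793 ≈ -0.60831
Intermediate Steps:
g(B) = 152/7 (g(B) = -9/7 + 23 = 152/7)
U(w) = -10 (U(w) = -2*(7 - 2) = -2*5 = -10)
(221 + g(20))/(U(19) - 389) = (221 + 152/7)/(-10 - 389) = (1699/7)/(-399) = (1699/7)*(-1/399) = -1699/2793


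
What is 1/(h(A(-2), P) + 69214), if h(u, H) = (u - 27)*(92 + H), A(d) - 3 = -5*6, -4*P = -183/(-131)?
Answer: 262/16837393 ≈ 1.5561e-5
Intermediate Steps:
P = -183/524 (P = -(-183)/(4*(-131)) = -(-183)*(-1)/(4*131) = -¼*183/131 = -183/524 ≈ -0.34924)
A(d) = -27 (A(d) = 3 - 5*6 = 3 - 30 = -27)
h(u, H) = (-27 + u)*(92 + H)
1/(h(A(-2), P) + 69214) = 1/((-2484 - 27*(-183/524) + 92*(-27) - 183/524*(-27)) + 69214) = 1/((-2484 + 4941/524 - 2484 + 4941/524) + 69214) = 1/(-1296675/262 + 69214) = 1/(16837393/262) = 262/16837393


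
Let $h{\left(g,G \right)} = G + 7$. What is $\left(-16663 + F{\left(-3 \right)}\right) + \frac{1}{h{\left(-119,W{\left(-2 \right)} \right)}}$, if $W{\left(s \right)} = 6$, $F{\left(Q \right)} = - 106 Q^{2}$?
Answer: $- \frac{229020}{13} \approx -17617.0$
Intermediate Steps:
$h{\left(g,G \right)} = 7 + G$
$\left(-16663 + F{\left(-3 \right)}\right) + \frac{1}{h{\left(-119,W{\left(-2 \right)} \right)}} = \left(-16663 - 106 \left(-3\right)^{2}\right) + \frac{1}{7 + 6} = \left(-16663 - 954\right) + \frac{1}{13} = -17617 + \frac{1}{13} = - \frac{229020}{13}$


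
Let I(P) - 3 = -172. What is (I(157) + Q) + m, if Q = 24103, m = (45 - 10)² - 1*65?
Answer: 25094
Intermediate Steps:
I(P) = -169 (I(P) = 3 - 172 = -169)
m = 1160 (m = 35² - 65 = 1225 - 65 = 1160)
(I(157) + Q) + m = (-169 + 24103) + 1160 = 23934 + 1160 = 25094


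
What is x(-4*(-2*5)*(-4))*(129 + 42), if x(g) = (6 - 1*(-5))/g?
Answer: -1881/160 ≈ -11.756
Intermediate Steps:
x(g) = 11/g (x(g) = (6 + 5)/g = 11/g)
x(-4*(-2*5)*(-4))*(129 + 42) = (11/((-4*(-2*5)*(-4))))*(129 + 42) = (11/((-(-40)*(-4))))*171 = (11/((-4*40)))*171 = (11/(-160))*171 = (11*(-1/160))*171 = -11/160*171 = -1881/160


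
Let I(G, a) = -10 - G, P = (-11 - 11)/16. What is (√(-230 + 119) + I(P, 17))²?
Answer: (69 - 8*I*√111)²/64 ≈ -36.609 - 181.74*I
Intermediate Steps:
P = -11/8 (P = -22*1/16 = -11/8 ≈ -1.3750)
(√(-230 + 119) + I(P, 17))² = (√(-230 + 119) + (-10 - 1*(-11/8)))² = (√(-111) + (-10 + 11/8))² = (I*√111 - 69/8)² = (-69/8 + I*√111)²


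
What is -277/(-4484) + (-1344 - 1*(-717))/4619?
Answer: -1532005/20711596 ≈ -0.073968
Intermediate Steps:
-277/(-4484) + (-1344 - 1*(-717))/4619 = -277*(-1/4484) + (-1344 + 717)*(1/4619) = 277/4484 - 627*1/4619 = 277/4484 - 627/4619 = -1532005/20711596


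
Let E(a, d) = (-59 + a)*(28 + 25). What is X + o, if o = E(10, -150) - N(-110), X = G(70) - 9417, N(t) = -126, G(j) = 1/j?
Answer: -832159/70 ≈ -11888.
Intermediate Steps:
E(a, d) = -3127 + 53*a (E(a, d) = (-59 + a)*53 = -3127 + 53*a)
X = -659189/70 (X = 1/70 - 9417 = -659189/70 ≈ -9417.0)
o = -2471 (o = (-3127 + 53*10) - 1*(-126) = (-3127 + 530) + 126 = -2597 + 126 = -2471)
X + o = -659189/70 - 2471 = -832159/70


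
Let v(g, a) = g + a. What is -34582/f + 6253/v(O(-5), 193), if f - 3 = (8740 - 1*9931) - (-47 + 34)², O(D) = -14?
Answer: 14675499/242903 ≈ 60.417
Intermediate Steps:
f = -1357 (f = 3 + ((8740 - 1*9931) - (-47 + 34)²) = 3 + ((8740 - 9931) - 1*(-13)²) = 3 + (-1191 - 1*169) = 3 + (-1191 - 169) = 3 - 1360 = -1357)
v(g, a) = a + g
-34582/f + 6253/v(O(-5), 193) = -34582/(-1357) + 6253/(193 - 14) = -34582*(-1/1357) + 6253/179 = 34582/1357 + 6253*(1/179) = 34582/1357 + 6253/179 = 14675499/242903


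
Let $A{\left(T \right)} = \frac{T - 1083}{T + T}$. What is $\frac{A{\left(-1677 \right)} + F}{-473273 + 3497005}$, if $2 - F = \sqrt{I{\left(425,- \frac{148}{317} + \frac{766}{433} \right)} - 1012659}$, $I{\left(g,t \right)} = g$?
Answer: $\frac{789}{845133094} - \frac{i \sqrt{1012234}}{3023732} \approx 9.3358 \cdot 10^{-7} - 0.00033273 i$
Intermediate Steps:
$A{\left(T \right)} = \frac{-1083 + T}{2 T}$
$F = 2 - i \sqrt{1012234}$ ($F = 2 - \sqrt{425 - 1012659} = 2 - \sqrt{-1012234} = 2 - i \sqrt{1012234} \approx 2.0 - 1006.1 i$)
$\frac{A{\left(-1677 \right)} + F}{-473273 + 3497005} = \frac{\frac{-1083 - 1677}{2 \left(-1677\right)} + \left(2 - i \sqrt{1012234}\right)}{-473273 + 3497005} = \frac{\frac{1}{2} \left(- \frac{1}{1677}\right) \left(-2760\right) + \left(2 - i \sqrt{1012234}\right)}{3023732} = \left(\frac{460}{559} + \left(2 - i \sqrt{1012234}\right)\right) \frac{1}{3023732} = \left(\frac{1578}{559} - i \sqrt{1012234}\right) \frac{1}{3023732} = \frac{789}{845133094} - \frac{i \sqrt{1012234}}{3023732}$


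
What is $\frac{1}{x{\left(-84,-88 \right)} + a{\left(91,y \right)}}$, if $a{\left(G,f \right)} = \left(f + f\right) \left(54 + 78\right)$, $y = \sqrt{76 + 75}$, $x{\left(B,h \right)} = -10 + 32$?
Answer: $- \frac{1}{478346} + \frac{6 \sqrt{151}}{239173} \approx 0.00030618$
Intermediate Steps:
$x{\left(B,h \right)} = 22$
$y = \sqrt{151} \approx 12.288$
$a{\left(G,f \right)} = 264 f$ ($a{\left(G,f \right)} = 2 f 132 = 264 f$)
$\frac{1}{x{\left(-84,-88 \right)} + a{\left(91,y \right)}} = \frac{1}{22 + 264 \sqrt{151}}$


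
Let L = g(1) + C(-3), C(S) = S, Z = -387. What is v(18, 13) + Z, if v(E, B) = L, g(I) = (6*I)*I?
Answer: -384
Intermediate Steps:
g(I) = 6*I**2
L = 3 (L = 6*1**2 - 3 = 6*1 - 3 = 6 - 3 = 3)
v(E, B) = 3
v(18, 13) + Z = 3 - 387 = -384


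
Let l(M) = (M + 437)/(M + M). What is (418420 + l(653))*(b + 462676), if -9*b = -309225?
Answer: 407412290821915/1959 ≈ 2.0797e+11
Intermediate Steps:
b = 103075/3 (b = -⅑*(-309225) = 103075/3 ≈ 34358.)
l(M) = (437 + M)/(2*M) (l(M) = (437 + M)/((2*M)) = (437 + M)*(1/(2*M)) = (437 + M)/(2*M))
(418420 + l(653))*(b + 462676) = (418420 + (½)*(437 + 653)/653)*(103075/3 + 462676) = (418420 + (½)*(1/653)*1090)*(1491103/3) = (418420 + 545/653)*(1491103/3) = (273228805/653)*(1491103/3) = 407412290821915/1959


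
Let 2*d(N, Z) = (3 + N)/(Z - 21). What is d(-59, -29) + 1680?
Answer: 42014/25 ≈ 1680.6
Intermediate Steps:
d(N, Z) = (3 + N)/(2*(-21 + Z)) (d(N, Z) = ((3 + N)/(Z - 21))/2 = ((3 + N)/(-21 + Z))/2 = (3 + N)/(2*(-21 + Z)))
d(-59, -29) + 1680 = (3 - 59)/(2*(-21 - 29)) + 1680 = (½)*(-56)/(-50) + 1680 = (½)*(-1/50)*(-56) + 1680 = 14/25 + 1680 = 42014/25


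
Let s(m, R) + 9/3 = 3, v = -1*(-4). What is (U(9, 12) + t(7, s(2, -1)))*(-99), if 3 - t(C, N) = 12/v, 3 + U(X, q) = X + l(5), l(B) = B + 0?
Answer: -1089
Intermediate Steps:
v = 4
s(m, R) = 0 (s(m, R) = -3 + 3 = 0)
l(B) = B
U(X, q) = 2 + X (U(X, q) = -3 + (X + 5) = -3 + (5 + X) = 2 + X)
t(C, N) = 0 (t(C, N) = 3 - 12/4 = 3 - 1*3 = 3 - 3 = 0)
(U(9, 12) + t(7, s(2, -1)))*(-99) = ((2 + 9) + 0)*(-99) = (11 + 0)*(-99) = 11*(-99) = -1089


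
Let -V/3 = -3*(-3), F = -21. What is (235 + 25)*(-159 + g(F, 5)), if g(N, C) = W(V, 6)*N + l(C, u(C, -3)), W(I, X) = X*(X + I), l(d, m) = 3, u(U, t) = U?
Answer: 647400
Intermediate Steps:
V = -27 (V = -(-9)*(-3) = -3*9 = -27)
W(I, X) = X*(I + X)
g(N, C) = 3 - 126*N (g(N, C) = (6*(-27 + 6))*N + 3 = (6*(-21))*N + 3 = -126*N + 3 = 3 - 126*N)
(235 + 25)*(-159 + g(F, 5)) = (235 + 25)*(-159 + (3 - 126*(-21))) = 260*(-159 + (3 + 2646)) = 260*(-159 + 2649) = 260*2490 = 647400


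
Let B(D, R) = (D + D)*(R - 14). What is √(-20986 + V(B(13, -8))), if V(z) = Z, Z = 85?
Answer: I*√20901 ≈ 144.57*I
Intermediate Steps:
B(D, R) = 2*D*(-14 + R) (B(D, R) = (2*D)*(-14 + R) = 2*D*(-14 + R))
V(z) = 85
√(-20986 + V(B(13, -8))) = √(-20986 + 85) = √(-20901) = I*√20901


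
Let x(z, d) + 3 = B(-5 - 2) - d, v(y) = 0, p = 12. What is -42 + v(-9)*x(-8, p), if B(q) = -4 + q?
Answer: -42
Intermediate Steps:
x(z, d) = -14 - d (x(z, d) = -3 + ((-4 + (-5 - 2)) - d) = -3 + ((-4 - 7) - d) = -3 + (-11 - d) = -14 - d)
-42 + v(-9)*x(-8, p) = -42 + 0*(-14 - 1*12) = -42 + 0*(-14 - 12) = -42 + 0*(-26) = -42 + 0 = -42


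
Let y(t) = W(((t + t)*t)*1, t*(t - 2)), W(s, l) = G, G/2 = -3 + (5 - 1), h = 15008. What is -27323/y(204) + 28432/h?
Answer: -6406355/469 ≈ -13660.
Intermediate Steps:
G = 2 (G = 2*(-3 + (5 - 1)) = 2*(-3 + 4) = 2*1 = 2)
W(s, l) = 2
y(t) = 2
-27323/y(204) + 28432/h = -27323/2 + 28432/15008 = -27323*1/2 + 28432*(1/15008) = -27323/2 + 1777/938 = -6406355/469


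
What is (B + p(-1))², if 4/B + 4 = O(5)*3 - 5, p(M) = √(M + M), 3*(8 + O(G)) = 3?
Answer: (2 - 15*I*√2)²/225 ≈ -1.9822 - 0.37712*I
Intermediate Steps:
O(G) = -7 (O(G) = -8 + (⅓)*3 = -8 + 1 = -7)
p(M) = √2*√M (p(M) = √(2*M) = √2*√M)
B = -2/15 (B = 4/(-4 + (-7*3 - 5)) = 4/(-4 + (-21 - 5)) = 4/(-4 - 26) = 4/(-30) = 4*(-1/30) = -2/15 ≈ -0.13333)
(B + p(-1))² = (-2/15 + √2*√(-1))² = (-2/15 + √2*I)² = (-2/15 + I*√2)²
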